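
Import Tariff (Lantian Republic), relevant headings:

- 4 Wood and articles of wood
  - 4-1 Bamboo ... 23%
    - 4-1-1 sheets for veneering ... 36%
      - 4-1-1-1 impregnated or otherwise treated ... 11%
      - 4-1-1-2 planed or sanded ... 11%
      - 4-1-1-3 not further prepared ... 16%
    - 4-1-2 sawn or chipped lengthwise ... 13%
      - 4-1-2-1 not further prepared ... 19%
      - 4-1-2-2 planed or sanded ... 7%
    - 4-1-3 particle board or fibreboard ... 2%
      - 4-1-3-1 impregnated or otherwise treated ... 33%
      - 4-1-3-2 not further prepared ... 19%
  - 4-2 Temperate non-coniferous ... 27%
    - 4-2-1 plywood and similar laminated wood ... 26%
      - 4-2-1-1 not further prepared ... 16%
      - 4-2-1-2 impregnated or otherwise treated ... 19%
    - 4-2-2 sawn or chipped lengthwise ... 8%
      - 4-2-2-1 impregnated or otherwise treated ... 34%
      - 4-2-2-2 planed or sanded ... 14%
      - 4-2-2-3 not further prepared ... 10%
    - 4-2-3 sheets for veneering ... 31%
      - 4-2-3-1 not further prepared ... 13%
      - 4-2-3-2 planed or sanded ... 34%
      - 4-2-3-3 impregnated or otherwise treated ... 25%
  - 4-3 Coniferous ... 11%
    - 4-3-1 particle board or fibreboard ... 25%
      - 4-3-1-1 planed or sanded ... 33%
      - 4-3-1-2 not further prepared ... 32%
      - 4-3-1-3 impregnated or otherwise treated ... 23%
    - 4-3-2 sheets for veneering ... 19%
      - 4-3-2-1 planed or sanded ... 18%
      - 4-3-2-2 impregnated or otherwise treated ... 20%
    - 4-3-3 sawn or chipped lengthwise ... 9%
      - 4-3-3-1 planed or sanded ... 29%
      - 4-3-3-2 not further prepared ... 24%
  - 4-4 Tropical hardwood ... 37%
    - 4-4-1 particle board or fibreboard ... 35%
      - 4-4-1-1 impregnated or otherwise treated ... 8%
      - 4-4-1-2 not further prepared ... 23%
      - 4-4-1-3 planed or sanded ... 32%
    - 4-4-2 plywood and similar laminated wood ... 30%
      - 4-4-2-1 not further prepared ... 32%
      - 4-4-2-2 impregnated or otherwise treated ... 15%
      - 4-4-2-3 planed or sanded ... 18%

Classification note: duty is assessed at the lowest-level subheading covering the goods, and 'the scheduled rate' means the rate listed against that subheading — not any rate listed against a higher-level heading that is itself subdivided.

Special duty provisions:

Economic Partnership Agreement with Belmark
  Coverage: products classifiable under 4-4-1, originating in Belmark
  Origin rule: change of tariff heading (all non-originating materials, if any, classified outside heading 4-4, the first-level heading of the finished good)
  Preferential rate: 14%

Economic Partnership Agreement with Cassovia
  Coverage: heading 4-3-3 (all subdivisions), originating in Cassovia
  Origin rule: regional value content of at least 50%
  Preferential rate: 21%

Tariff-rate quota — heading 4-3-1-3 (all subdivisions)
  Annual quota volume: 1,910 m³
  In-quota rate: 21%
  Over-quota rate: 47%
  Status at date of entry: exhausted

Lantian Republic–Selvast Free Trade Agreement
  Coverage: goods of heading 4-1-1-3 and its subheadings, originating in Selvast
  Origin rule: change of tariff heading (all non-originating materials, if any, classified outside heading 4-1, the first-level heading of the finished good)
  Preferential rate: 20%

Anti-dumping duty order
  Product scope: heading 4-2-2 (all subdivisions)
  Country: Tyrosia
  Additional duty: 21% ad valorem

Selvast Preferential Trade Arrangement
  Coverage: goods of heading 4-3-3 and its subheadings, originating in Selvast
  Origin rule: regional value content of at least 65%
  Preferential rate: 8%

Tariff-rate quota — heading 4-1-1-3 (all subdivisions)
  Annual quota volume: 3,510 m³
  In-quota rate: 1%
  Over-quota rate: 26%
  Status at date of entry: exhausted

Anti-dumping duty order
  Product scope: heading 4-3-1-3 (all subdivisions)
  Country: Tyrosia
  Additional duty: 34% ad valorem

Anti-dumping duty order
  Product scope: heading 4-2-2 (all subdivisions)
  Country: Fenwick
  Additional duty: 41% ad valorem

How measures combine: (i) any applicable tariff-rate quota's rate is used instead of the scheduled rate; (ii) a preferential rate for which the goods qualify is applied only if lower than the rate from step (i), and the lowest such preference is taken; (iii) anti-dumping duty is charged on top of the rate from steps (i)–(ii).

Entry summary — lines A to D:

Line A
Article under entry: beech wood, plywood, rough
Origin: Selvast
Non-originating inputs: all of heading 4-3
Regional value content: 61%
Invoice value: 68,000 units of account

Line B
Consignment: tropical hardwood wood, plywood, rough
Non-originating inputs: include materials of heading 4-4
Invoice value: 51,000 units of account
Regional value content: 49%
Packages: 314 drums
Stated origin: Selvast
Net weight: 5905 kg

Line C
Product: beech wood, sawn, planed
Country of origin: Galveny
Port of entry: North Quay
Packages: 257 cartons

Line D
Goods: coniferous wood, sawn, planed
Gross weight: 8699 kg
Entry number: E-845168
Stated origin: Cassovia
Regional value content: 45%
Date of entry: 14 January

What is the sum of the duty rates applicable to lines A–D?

91%

Line A: beech → 4-2; plywood → 4-2-1; rough → 4-2-1-1. Scheduled 16%. Selvast agreement on 4-1-1-3: 4-2-1-1 not covered; Selvast agreement on 4-3-3: 4-2-1-1 not covered. → 16%.
Line B: tropical hardwood → 4-4; plywood → 4-4-2; rough → 4-4-2-1. Scheduled 32%. Selvast agreement on 4-1-1-3: 4-4-2-1 not covered; Selvast agreement on 4-3-3: 4-4-2-1 not covered. → 32%.
Line C: beech → 4-2; sawn → 4-2-2; planed → 4-2-2-2. Scheduled 14%. No special measure applies. → 14%.
Line D: coniferous → 4-3; sawn → 4-3-3; planed → 4-3-3-1. Scheduled 29%. Cassovia agreement on 4-3-3: RVC < 50%. → 29%.
Sum: 16% + 32% + 14% + 29% = 91%.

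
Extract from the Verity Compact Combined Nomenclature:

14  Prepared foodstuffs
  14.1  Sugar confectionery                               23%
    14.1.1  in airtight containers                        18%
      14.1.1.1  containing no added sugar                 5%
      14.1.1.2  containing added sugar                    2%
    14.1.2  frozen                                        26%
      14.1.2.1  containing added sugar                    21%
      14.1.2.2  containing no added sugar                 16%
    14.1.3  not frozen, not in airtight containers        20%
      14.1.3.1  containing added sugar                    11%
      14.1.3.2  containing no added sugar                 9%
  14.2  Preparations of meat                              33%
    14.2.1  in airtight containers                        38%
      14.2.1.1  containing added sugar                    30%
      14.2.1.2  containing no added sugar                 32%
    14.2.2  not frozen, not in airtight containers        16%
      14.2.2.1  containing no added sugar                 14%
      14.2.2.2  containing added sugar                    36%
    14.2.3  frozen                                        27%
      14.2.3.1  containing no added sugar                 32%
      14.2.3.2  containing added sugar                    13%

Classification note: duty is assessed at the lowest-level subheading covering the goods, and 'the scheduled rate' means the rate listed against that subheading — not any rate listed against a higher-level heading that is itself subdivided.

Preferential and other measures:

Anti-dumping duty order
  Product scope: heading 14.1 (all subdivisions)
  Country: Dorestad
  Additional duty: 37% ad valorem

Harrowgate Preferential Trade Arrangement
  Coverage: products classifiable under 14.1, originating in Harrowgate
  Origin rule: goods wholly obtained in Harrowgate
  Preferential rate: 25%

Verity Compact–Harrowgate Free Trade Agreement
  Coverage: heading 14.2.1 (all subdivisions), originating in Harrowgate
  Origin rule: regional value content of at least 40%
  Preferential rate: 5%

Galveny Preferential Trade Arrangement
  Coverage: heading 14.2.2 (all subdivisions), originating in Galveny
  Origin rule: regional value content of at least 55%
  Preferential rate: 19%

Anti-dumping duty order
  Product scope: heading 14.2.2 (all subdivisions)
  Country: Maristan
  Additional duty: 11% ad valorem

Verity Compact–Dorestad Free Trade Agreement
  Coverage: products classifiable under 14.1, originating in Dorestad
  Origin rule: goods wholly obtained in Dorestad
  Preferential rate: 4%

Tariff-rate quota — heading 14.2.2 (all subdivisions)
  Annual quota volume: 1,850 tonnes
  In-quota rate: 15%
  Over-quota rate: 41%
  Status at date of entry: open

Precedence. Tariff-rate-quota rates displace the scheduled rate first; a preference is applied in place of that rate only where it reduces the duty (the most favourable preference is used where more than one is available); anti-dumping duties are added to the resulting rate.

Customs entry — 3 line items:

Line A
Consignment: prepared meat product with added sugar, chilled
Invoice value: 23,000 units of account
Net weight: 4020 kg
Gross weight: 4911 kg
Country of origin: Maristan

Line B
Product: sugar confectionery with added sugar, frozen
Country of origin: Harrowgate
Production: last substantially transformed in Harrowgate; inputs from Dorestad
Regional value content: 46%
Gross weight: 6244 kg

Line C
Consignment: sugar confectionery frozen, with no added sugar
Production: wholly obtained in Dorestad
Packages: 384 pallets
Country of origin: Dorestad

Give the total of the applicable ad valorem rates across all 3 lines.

88%

Line A: prepared meat product → 14.2; chilled → 14.2.2; with added sugar → 14.2.2.2. Scheduled 36%. quota on 14.2.2 open → in-quota 15%; anti-dumping (Maristan, 14.2.2): +11%; total 15% + 11% = 26%. → 26%.
Line B: sugar confectionery → 14.1; frozen → 14.1.2; with added sugar → 14.1.2.1. Scheduled 21%. Harrowgate agreement on 14.1: not wholly obtained; Harrowgate agreement on 14.2.1: 14.1.2.1 not covered. → 21%.
Line C: sugar confectionery → 14.1; frozen → 14.1.2; with no added sugar → 14.1.2.2. Scheduled 16%. Dorestad agreement on 14.1: wholly obtained → 4% available; preferential 4%; anti-dumping (Dorestad, 14.1): +37%; total 4% + 37% = 41%. → 41%.
Sum: 26% + 21% + 41% = 88%.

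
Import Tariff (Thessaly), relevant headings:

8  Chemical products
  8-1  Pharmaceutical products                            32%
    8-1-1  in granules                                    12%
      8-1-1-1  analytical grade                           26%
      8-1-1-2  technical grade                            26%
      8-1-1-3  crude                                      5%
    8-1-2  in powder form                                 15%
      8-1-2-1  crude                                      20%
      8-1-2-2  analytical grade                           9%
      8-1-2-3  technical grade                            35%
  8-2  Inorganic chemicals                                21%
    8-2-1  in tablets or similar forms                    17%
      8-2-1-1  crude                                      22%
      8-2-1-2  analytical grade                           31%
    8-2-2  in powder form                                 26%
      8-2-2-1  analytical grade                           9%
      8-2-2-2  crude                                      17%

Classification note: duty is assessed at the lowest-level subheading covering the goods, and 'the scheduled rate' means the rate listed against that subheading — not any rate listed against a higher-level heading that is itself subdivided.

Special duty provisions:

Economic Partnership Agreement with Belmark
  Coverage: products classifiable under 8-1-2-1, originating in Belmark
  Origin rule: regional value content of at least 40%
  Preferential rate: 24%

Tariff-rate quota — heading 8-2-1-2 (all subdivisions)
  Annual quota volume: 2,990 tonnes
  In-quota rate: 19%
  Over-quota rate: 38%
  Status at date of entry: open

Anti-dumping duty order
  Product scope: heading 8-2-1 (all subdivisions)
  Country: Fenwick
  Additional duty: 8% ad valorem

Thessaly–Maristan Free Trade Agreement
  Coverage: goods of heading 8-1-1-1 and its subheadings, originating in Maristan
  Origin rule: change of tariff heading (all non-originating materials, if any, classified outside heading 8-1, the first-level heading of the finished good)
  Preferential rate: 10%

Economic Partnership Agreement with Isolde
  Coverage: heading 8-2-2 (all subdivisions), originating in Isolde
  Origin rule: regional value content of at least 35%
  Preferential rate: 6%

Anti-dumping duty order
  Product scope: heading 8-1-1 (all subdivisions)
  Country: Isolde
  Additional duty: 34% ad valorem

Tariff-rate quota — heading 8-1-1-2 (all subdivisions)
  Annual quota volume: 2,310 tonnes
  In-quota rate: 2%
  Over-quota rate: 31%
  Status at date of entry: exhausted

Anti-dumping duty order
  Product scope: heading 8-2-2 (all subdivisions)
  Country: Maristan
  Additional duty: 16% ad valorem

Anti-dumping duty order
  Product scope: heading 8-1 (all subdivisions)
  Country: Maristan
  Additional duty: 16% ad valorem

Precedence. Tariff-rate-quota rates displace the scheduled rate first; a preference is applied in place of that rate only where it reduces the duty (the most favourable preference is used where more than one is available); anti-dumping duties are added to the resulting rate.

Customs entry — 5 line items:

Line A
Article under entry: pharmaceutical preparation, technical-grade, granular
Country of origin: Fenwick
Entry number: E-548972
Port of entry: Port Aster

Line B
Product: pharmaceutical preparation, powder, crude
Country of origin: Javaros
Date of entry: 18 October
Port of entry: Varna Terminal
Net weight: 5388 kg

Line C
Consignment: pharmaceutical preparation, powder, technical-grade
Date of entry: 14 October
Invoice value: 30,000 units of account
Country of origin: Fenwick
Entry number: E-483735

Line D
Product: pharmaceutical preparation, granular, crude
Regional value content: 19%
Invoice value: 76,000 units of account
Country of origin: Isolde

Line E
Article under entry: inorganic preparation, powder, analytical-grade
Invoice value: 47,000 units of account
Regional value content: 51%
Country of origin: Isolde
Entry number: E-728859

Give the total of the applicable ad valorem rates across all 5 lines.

131%

Line A: pharmaceutical → 8-1; granular → 8-1-1; technical-grade → 8-1-1-2. Scheduled 26%. quota on 8-1-1-2 exhausted → over-quota 31%. → 31%.
Line B: pharmaceutical → 8-1; powder → 8-1-2; crude → 8-1-2-1. Scheduled 20%. No special measure applies. → 20%.
Line C: pharmaceutical → 8-1; powder → 8-1-2; technical-grade → 8-1-2-3. Scheduled 35%. No special measure applies. → 35%.
Line D: pharmaceutical → 8-1; granular → 8-1-1; crude → 8-1-1-3. Scheduled 5%. Isolde agreement on 8-2-2: 8-1-1-3 not covered; anti-dumping (Isolde, 8-1-1): +34%; total 5% + 34% = 39%. → 39%.
Line E: inorganic → 8-2; powder → 8-2-2; analytical-grade → 8-2-2-1. Scheduled 9%. Isolde agreement on 8-2-2: RVC ≥ 35% → 6% available; preferential 6%. → 6%.
Sum: 31% + 20% + 35% + 39% + 6% = 131%.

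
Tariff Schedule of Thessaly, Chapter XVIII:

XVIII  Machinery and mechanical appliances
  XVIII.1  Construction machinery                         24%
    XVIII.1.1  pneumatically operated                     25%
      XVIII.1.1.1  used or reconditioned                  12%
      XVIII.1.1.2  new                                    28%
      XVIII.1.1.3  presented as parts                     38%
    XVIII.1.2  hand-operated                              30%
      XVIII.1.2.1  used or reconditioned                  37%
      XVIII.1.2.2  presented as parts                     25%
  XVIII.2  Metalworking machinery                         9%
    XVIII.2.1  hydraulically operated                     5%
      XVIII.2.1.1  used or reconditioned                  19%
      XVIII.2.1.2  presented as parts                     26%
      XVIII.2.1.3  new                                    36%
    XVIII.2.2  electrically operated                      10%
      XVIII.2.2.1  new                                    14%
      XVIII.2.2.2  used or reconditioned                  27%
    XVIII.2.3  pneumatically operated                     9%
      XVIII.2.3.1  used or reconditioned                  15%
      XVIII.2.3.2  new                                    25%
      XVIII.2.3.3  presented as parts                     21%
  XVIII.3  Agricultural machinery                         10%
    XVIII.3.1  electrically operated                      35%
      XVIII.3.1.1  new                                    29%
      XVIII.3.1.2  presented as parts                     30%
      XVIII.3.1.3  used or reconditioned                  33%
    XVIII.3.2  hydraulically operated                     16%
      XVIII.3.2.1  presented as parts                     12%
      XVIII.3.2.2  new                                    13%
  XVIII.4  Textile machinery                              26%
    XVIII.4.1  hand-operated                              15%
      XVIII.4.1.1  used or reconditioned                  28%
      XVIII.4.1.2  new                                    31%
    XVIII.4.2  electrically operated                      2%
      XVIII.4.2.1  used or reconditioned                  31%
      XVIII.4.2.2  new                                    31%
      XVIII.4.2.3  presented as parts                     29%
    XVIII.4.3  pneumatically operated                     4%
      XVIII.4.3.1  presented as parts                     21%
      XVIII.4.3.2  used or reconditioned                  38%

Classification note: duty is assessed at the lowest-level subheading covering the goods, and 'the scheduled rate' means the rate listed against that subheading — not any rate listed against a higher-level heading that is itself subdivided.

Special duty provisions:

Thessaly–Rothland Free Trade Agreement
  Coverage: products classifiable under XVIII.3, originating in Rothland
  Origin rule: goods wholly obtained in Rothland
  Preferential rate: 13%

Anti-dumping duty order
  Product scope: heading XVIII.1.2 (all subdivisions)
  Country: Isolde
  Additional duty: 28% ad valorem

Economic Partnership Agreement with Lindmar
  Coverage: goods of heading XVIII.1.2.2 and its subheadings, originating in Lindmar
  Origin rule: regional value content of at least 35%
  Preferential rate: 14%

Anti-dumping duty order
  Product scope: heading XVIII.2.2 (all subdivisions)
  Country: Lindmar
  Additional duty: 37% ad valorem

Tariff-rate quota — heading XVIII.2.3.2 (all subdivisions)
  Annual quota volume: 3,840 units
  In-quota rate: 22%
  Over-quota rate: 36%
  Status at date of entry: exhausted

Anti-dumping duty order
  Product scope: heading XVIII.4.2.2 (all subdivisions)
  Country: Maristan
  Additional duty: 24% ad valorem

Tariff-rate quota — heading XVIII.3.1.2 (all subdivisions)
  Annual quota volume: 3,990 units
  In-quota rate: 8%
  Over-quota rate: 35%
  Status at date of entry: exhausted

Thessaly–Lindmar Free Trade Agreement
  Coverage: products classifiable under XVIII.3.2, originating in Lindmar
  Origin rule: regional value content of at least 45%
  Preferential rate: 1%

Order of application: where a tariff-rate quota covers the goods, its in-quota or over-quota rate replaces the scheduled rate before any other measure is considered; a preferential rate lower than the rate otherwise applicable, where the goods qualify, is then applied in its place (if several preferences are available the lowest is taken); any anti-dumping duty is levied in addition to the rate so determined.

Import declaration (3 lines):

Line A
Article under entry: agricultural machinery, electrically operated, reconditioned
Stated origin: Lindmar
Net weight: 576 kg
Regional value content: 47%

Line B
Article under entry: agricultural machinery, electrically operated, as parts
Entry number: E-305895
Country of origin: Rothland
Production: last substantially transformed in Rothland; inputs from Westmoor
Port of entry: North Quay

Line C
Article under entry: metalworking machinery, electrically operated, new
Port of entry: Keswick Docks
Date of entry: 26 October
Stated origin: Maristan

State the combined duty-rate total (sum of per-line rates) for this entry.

Line A: agricultural → XVIII.3; electrically operated → XVIII.3.1; reconditioned → XVIII.3.1.3. Scheduled 33%. Lindmar agreement on XVIII.1.2.2: XVIII.3.1.3 not covered; Lindmar agreement on XVIII.3.2: XVIII.3.1.3 not covered. → 33%.
Line B: agricultural → XVIII.3; electrically operated → XVIII.3.1; as parts → XVIII.3.1.2. Scheduled 30%. quota on XVIII.3.1.2 exhausted → over-quota 35%; Rothland agreement on XVIII.3: not wholly obtained. → 35%.
Line C: metalworking → XVIII.2; electrically operated → XVIII.2.2; new → XVIII.2.2.1. Scheduled 14%. No special measure applies. → 14%.
Sum: 33% + 35% + 14% = 82%.

82%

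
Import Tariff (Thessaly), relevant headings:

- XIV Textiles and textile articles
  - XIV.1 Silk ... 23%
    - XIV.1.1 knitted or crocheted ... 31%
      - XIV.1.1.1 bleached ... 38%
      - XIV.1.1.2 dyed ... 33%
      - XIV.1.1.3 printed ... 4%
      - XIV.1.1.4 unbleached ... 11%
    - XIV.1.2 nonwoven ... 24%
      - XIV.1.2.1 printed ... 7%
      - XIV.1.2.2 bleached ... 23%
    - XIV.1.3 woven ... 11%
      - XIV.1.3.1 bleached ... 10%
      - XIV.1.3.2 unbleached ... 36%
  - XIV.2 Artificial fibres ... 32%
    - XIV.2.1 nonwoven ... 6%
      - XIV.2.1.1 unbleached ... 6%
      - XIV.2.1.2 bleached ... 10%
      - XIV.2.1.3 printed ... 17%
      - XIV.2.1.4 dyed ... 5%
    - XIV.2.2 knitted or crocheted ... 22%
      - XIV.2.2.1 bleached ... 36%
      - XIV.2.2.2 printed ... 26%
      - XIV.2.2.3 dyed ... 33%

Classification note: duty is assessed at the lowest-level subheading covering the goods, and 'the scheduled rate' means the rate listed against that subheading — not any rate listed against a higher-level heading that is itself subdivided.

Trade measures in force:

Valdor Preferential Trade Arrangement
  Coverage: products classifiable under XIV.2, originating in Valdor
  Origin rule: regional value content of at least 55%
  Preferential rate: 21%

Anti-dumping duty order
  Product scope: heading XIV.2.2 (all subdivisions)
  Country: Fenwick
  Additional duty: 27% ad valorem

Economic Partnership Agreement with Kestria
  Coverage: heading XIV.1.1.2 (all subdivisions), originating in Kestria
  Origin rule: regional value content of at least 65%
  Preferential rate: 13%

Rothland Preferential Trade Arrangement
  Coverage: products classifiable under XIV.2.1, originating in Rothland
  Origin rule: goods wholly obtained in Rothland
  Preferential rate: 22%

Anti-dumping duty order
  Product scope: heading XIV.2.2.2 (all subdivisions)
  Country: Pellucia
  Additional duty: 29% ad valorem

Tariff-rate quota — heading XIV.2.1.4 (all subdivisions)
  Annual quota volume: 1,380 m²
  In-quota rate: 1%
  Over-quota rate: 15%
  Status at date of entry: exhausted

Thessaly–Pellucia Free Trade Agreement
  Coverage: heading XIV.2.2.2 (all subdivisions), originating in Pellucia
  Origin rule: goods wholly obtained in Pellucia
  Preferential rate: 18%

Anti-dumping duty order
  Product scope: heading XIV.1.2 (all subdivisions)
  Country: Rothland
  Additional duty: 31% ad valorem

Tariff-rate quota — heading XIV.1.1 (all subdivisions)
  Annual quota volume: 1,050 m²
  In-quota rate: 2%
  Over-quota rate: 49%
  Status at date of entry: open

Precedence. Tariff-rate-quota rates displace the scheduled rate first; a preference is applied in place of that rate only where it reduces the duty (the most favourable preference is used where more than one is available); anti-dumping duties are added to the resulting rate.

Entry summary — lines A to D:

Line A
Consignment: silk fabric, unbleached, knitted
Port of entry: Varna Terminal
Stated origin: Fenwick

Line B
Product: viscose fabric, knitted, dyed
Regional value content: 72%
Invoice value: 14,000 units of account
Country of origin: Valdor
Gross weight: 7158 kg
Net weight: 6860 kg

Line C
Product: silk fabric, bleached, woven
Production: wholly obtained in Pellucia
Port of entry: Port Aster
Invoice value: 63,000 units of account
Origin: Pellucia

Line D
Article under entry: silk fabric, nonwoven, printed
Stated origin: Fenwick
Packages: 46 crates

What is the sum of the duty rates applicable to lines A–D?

Line A: silk → XIV.1; knitted → XIV.1.1; unbleached → XIV.1.1.4. Scheduled 11%. quota on XIV.1.1 open → in-quota 2%. → 2%.
Line B: viscose → XIV.2; knitted → XIV.2.2; dyed → XIV.2.2.3. Scheduled 33%. Valdor agreement on XIV.2: RVC ≥ 55% → 21% available; preferential 21%. → 21%.
Line C: silk → XIV.1; woven → XIV.1.3; bleached → XIV.1.3.1. Scheduled 10%. Pellucia agreement on XIV.2.2.2: XIV.1.3.1 not covered. → 10%.
Line D: silk → XIV.1; nonwoven → XIV.1.2; printed → XIV.1.2.1. Scheduled 7%. No special measure applies. → 7%.
Sum: 2% + 21% + 10% + 7% = 40%.

40%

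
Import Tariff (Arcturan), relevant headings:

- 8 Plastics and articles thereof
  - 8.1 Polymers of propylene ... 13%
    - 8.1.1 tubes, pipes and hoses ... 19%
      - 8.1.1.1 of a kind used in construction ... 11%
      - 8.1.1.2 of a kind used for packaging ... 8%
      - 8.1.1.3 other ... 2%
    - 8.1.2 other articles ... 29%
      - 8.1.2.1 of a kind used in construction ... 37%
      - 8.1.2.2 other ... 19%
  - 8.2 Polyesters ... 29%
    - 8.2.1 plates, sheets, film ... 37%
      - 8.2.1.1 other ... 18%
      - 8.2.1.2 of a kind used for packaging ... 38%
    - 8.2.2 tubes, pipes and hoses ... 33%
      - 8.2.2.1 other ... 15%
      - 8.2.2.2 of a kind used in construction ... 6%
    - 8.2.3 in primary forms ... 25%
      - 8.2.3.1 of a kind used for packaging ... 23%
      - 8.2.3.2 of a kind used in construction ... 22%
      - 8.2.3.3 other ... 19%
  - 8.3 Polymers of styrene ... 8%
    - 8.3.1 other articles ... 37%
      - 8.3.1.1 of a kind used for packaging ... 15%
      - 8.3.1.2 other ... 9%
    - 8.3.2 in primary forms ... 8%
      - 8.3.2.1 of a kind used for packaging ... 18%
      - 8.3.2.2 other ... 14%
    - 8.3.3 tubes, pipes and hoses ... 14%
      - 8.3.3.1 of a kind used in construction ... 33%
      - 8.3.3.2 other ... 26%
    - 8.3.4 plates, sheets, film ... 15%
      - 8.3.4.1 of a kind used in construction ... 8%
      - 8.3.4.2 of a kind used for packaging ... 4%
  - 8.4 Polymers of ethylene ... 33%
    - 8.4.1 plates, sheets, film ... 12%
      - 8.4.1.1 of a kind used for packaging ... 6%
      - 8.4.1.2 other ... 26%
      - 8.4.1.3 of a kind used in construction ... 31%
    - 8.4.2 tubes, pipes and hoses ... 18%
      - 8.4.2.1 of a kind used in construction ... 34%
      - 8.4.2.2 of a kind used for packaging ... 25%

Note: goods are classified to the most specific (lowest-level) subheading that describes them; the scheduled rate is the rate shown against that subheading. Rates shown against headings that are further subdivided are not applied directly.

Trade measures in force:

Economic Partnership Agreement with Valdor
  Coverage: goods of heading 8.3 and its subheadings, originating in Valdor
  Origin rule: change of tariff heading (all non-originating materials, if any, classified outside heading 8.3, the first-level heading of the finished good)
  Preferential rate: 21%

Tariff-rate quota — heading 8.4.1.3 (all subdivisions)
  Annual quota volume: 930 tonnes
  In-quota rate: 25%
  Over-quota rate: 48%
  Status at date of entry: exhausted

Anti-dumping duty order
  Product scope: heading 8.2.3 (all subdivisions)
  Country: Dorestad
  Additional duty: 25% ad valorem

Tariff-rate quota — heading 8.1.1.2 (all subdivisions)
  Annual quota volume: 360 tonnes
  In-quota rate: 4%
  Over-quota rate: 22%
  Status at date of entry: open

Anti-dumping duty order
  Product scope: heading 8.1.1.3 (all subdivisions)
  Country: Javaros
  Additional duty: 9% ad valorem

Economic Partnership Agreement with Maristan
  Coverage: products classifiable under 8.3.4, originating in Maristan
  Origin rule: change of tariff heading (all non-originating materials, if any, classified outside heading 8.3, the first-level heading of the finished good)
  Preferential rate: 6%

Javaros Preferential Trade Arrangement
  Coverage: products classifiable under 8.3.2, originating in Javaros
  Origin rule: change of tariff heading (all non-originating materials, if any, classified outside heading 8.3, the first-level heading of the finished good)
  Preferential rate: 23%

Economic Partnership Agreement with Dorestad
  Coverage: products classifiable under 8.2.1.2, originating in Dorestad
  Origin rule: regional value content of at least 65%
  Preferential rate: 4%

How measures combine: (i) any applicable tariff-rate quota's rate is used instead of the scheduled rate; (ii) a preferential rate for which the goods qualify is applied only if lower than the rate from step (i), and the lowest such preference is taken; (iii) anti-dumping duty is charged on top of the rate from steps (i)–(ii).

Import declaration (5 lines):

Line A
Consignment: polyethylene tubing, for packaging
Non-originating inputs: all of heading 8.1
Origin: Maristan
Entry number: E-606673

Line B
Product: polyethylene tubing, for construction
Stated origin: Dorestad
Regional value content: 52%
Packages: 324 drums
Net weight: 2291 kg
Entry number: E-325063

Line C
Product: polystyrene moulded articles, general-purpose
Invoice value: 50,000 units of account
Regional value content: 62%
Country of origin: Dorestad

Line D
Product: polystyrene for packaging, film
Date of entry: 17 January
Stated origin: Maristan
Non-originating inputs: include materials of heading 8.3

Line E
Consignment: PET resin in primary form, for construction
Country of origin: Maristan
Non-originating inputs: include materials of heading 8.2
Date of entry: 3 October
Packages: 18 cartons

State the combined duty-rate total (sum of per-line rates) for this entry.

Line A: polyethylene → 8.4; tubing → 8.4.2; for packaging → 8.4.2.2. Scheduled 25%. Maristan agreement on 8.3.4: 8.4.2.2 not covered. → 25%.
Line B: polyethylene → 8.4; tubing → 8.4.2; for construction → 8.4.2.1. Scheduled 34%. Dorestad agreement on 8.2.1.2: 8.4.2.1 not covered. → 34%.
Line C: polystyrene → 8.3; moulded articles → 8.3.1; general-purpose → 8.3.1.2. Scheduled 9%. Dorestad agreement on 8.2.1.2: 8.3.1.2 not covered. → 9%.
Line D: polystyrene → 8.3; film → 8.3.4; for packaging → 8.3.4.2. Scheduled 4%. Maristan agreement on 8.3.4: CTH not met. → 4%.
Line E: PET → 8.2; resin in primary form → 8.2.3; for construction → 8.2.3.2. Scheduled 22%. Maristan agreement on 8.3.4: 8.2.3.2 not covered. → 22%.
Sum: 25% + 34% + 9% + 4% + 22% = 94%.

94%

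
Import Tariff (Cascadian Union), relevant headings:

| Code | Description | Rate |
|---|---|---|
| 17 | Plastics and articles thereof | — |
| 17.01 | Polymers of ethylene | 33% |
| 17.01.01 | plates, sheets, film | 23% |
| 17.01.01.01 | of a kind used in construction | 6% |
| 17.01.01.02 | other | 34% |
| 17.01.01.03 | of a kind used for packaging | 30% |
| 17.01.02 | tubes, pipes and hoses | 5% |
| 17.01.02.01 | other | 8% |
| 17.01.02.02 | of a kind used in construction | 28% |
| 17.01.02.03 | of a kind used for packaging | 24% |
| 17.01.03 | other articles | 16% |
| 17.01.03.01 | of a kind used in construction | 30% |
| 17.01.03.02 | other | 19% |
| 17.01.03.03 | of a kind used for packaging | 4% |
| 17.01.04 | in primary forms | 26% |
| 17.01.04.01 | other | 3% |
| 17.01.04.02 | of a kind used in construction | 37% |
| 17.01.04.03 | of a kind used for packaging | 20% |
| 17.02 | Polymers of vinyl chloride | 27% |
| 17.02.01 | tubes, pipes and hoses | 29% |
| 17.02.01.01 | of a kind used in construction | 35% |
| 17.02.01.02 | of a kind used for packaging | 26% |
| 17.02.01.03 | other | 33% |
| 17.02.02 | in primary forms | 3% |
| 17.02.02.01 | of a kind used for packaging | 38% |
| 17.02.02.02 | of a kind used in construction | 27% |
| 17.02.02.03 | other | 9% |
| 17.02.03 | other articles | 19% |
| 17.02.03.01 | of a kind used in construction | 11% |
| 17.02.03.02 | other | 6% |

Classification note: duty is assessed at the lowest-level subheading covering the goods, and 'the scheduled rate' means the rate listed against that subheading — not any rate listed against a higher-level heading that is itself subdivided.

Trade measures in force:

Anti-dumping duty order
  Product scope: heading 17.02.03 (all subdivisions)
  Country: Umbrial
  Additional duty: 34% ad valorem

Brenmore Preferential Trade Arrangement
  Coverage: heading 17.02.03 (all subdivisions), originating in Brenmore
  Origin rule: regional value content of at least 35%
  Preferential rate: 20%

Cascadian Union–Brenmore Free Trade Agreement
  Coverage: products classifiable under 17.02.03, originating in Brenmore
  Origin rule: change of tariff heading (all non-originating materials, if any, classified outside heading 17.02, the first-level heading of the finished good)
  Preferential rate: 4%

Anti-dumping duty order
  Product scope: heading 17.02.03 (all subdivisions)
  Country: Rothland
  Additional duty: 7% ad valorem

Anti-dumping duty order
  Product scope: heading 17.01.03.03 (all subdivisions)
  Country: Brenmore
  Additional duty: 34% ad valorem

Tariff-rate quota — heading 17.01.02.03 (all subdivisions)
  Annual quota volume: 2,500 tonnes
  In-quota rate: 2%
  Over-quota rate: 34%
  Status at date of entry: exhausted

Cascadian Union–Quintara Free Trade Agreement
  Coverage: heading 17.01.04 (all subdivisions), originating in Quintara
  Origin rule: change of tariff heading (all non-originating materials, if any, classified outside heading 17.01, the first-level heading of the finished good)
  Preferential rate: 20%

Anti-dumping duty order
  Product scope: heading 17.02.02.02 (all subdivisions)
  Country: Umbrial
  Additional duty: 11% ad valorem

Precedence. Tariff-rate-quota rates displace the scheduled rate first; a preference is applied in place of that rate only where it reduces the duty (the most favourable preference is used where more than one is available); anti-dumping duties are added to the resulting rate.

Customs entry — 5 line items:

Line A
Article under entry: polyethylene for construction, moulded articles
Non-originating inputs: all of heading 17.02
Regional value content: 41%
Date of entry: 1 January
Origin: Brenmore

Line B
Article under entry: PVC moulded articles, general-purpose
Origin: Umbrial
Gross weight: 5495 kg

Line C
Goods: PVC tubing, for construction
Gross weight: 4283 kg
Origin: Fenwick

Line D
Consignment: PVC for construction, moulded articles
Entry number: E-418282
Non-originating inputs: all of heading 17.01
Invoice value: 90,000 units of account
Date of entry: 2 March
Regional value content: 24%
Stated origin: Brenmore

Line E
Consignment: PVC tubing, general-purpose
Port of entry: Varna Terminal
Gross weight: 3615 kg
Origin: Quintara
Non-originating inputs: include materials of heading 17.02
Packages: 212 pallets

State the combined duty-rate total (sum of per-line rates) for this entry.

Line A: polyethylene → 17.01; moulded articles → 17.01.03; for construction → 17.01.03.01. Scheduled 30%. Brenmore agreement on 17.02.03: 17.01.03.01 not covered; Brenmore agreement on 17.02.03: 17.01.03.01 not covered. → 30%.
Line B: PVC → 17.02; moulded articles → 17.02.03; general-purpose → 17.02.03.02. Scheduled 6%. anti-dumping (Umbrial, 17.02.03): +34%; total 6% + 34% = 40%. → 40%.
Line C: PVC → 17.02; tubing → 17.02.01; for construction → 17.02.01.01. Scheduled 35%. No special measure applies. → 35%.
Line D: PVC → 17.02; moulded articles → 17.02.03; for construction → 17.02.03.01. Scheduled 11%. Brenmore agreement on 17.02.03: RVC < 35%; Brenmore agreement on 17.02.03: CTH met → 4% available; preferential 4%. → 4%.
Line E: PVC → 17.02; tubing → 17.02.01; general-purpose → 17.02.01.03. Scheduled 33%. Quintara agreement on 17.01.04: 17.02.01.03 not covered. → 33%.
Sum: 30% + 40% + 35% + 4% + 33% = 142%.

142%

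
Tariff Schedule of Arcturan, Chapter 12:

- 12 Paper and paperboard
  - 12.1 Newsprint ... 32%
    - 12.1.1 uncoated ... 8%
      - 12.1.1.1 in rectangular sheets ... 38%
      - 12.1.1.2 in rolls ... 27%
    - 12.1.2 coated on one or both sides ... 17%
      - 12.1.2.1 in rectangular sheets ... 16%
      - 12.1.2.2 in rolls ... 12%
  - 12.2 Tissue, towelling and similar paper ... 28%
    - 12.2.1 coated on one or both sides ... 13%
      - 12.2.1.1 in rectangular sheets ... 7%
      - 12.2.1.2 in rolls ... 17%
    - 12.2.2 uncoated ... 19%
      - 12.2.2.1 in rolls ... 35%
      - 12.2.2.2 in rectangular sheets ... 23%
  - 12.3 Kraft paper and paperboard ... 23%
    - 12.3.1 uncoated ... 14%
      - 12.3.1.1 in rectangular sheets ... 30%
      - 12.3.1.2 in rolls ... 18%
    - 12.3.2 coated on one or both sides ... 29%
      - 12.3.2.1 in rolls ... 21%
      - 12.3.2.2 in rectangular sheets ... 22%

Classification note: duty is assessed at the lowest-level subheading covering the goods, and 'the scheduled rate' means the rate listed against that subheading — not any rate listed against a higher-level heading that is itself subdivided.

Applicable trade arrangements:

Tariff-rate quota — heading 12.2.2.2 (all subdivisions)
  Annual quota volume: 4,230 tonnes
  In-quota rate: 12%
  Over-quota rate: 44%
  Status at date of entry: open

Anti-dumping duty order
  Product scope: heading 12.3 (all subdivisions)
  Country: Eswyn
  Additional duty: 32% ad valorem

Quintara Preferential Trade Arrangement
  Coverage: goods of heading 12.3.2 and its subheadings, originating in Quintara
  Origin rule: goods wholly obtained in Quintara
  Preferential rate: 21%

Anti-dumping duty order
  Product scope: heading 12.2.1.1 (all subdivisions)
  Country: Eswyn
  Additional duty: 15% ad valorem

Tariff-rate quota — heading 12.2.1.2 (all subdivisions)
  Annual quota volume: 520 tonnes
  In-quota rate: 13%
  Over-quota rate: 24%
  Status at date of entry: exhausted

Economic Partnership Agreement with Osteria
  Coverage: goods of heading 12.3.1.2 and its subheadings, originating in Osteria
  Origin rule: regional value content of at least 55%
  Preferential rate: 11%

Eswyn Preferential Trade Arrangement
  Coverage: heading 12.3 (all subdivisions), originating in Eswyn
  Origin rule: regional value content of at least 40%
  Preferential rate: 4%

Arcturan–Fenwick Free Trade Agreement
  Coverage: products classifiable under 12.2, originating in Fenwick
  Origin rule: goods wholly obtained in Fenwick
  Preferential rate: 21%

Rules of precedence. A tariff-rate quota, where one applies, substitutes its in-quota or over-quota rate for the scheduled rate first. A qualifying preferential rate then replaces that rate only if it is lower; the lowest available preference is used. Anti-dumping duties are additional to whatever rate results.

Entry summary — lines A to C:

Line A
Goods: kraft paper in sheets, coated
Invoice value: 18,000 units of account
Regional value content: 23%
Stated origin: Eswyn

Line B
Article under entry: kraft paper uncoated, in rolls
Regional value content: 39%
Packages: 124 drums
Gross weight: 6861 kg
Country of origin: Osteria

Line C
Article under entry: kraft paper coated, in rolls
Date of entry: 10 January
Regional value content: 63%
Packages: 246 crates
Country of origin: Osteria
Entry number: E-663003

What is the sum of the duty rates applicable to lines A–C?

93%

Line A: kraft paper → 12.3; coated → 12.3.2; in sheets → 12.3.2.2. Scheduled 22%. Eswyn agreement on 12.3: RVC < 40%; anti-dumping (Eswyn, 12.3): +32%; total 22% + 32% = 54%. → 54%.
Line B: kraft paper → 12.3; uncoated → 12.3.1; in rolls → 12.3.1.2. Scheduled 18%. Osteria agreement on 12.3.1.2: RVC < 55%. → 18%.
Line C: kraft paper → 12.3; coated → 12.3.2; in rolls → 12.3.2.1. Scheduled 21%. Osteria agreement on 12.3.1.2: 12.3.2.1 not covered. → 21%.
Sum: 54% + 18% + 21% = 93%.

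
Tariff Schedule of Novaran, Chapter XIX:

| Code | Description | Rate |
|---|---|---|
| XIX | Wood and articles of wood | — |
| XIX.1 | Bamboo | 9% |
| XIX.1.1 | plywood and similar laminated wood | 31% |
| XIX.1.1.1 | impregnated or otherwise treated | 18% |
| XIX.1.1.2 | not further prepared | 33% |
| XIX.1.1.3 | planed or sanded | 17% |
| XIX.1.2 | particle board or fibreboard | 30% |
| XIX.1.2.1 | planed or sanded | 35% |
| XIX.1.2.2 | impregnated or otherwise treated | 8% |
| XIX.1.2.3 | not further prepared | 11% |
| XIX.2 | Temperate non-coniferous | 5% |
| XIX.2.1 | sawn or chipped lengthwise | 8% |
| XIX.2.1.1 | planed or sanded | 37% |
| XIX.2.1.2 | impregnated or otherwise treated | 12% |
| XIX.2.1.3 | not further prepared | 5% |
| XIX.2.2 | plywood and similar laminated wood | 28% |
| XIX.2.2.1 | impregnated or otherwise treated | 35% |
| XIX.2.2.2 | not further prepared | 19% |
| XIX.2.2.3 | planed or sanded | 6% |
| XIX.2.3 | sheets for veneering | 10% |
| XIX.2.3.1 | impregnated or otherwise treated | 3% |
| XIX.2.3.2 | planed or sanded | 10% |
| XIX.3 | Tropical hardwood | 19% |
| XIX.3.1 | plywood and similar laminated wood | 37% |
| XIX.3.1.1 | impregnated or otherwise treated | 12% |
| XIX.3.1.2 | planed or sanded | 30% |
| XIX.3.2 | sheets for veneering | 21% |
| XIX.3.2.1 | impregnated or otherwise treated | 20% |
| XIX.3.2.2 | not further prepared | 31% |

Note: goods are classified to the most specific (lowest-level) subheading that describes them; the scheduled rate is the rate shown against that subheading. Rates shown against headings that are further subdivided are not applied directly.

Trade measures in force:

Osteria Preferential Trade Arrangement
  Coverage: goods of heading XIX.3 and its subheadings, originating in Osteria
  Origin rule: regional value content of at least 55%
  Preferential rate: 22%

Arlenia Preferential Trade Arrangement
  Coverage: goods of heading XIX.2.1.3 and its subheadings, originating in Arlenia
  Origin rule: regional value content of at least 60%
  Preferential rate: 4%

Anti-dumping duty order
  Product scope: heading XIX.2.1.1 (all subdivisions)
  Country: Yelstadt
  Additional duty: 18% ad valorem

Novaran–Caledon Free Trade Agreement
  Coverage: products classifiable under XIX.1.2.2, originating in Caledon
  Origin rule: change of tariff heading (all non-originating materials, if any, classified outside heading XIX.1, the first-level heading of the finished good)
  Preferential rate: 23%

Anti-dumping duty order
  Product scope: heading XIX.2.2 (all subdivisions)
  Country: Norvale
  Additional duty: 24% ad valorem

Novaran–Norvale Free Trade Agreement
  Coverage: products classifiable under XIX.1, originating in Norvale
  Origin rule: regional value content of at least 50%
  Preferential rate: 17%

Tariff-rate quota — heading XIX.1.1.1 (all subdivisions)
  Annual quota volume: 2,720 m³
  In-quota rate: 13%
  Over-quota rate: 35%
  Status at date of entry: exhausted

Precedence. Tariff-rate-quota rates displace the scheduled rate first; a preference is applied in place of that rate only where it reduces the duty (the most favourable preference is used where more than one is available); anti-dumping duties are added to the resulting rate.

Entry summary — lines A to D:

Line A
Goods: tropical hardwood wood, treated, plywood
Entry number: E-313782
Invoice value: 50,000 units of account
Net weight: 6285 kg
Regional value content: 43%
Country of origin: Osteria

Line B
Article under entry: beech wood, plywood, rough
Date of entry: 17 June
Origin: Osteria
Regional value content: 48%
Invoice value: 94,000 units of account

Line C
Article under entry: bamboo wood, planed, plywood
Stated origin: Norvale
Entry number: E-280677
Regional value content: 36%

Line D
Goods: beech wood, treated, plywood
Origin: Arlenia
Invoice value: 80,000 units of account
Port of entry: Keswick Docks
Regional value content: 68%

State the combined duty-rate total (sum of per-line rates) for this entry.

83%

Line A: tropical hardwood → XIX.3; plywood → XIX.3.1; treated → XIX.3.1.1. Scheduled 12%. Osteria agreement on XIX.3: RVC < 55%. → 12%.
Line B: beech → XIX.2; plywood → XIX.2.2; rough → XIX.2.2.2. Scheduled 19%. Osteria agreement on XIX.3: XIX.2.2.2 not covered. → 19%.
Line C: bamboo → XIX.1; plywood → XIX.1.1; planed → XIX.1.1.3. Scheduled 17%. Norvale agreement on XIX.1: RVC < 50%. → 17%.
Line D: beech → XIX.2; plywood → XIX.2.2; treated → XIX.2.2.1. Scheduled 35%. Arlenia agreement on XIX.2.1.3: XIX.2.2.1 not covered. → 35%.
Sum: 12% + 19% + 17% + 35% = 83%.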